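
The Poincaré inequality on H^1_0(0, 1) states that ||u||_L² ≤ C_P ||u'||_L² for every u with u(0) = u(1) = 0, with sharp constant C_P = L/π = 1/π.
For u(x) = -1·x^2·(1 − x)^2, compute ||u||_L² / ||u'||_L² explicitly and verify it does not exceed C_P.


||u||_L² / ||u'||_L² = sqrt(3)/6 < C_P = 1/π.

u(x) = -1·x^2·(1 − x)^2, so u'(x) = 2*x*(x*(1 - x) - (x - 1)^2).
u(x) = -1·x^2·(1 − x)^2 vanishes at x = 0 and x = 1, so u ∈ H^1_0(0, 1). Differentiate via the product rule and integrate the resulting polynomials term by term.
  ∫_0^1 u² dx = ∫_0^1 (x^8 - 4*x^7 + 6*x^6 - 4*x^5 + x^4) dx. Term by term:
    ∫_0^1 x^8 dx = 1/9;  ∫_0^1 -4*x^7 dx = -1/2;  ∫_0^1 6*x^6 dx = 6/7;
    ∫_0^1 -4*x^5 dx = -2/3;  ∫_0^1 x^4 dx = 1/5.
  Sum: 1/9 − 1/2 + 6/7 − 2/3 + 1/5 = 1/630.
  ∫_0^1 (u')² dx = ∫_0^1 (16*x^6 - 48*x^5 + 52*x^4 - 24*x^3 + 4*x^2) dx. Term by term:
    ∫_0^1 16*x^6 dx = 16/7;  ∫_0^1 -48*x^5 dx = -8;  ∫_0^1 52*x^4 dx = 52/5;
    ∫_0^1 -24*x^3 dx = -6;  ∫_0^1 4*x^2 dx = 4/3.
  Sum: 16/7 − 8 + 52/5 − 6 + 4/3 = 2/105.
∫_0^1 u² dx = 1/630, so ||u||_L² = sqrt(70)/210.
∫_0^1 (u')² dx = 2/105, so ||u'||_L² = sqrt(210)/105.
Ratio ||u||_L² / ||u'||_L² = sqrt(3)/6.
Sharp Poincaré constant on H^1_0(0, 1) is C_P = L/π = 1/π, achieved by sin(π·x).
A polynomial bump cannot attain the sharp Poincaré constant (only the first sine eigenfunction does), so the ratio is strictly less than C_P, consistent with ||u||_L² ≤ C_P ||u'||_L².


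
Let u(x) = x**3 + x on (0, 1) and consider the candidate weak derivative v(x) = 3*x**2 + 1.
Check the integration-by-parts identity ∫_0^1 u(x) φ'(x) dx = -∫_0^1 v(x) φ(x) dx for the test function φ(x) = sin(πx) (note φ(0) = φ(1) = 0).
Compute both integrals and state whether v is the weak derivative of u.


LHS = -5/π + 12/π^3, RHS = -5/π + 12/π^3. Yes, v = u' weakly.

u(x) = x**3 + x, classical derivative u'(x) = 3*x**2 + 1.
φ(x) = sin(πx), so φ'(x) = π*cos(π*x).
Note φ(0) = φ(1) = 0, so the boundary term u·φ vanishes.
LHS = ∫_0^1 u(x) φ'(x) dx = ∫_0^1 (π*x^3*cos(π*x) + π*x*cos(π*x)) dx. Term by term:
  ∫_0^1 π*x*cos(π*x) dx = -2/π;  ∫_0^1 π*x^3*cos(π*x) dx = -3/π + 12/π^3.
Sum: -2/π + -3/π + 12/π^3 = -5/π + 12/π^3.
So LHS = -5/π + 12/π^3.
∫_0^1 v(x) φ(x) dx = ∫_0^1 (3*x^2*sin(π*x) + sin(π*x)) dx. Term by term:
  ∫_0^1 3*x^2*sin(π*x) dx = -12/π^3 + 3/π;  ∫_0^1 sin(π*x) dx = 2/π.
Sum: -12/π^3 + 3/π + 2/π = -12/π^3 + 5/π.
So RHS = -∫_0^1 v(x) φ(x) dx = -5/π + 12/π^3.
LHS = RHS, so the identity holds for this test φ.
Moreover u is smooth here and v(x) = u'(x) = 3*x**2 + 1 pointwise, so the identity holds for every test function. Hence v is the weak derivative of u.


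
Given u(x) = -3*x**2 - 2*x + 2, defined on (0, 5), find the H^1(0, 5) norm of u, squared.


||u||_{H^1}^2 = 26720/3

The H^1 norm (squared) on an interval (0, L) is
  ||u||_{H^1}^2 = ∫_0^L u(x)^2 dx + ∫_0^L u'(x)^2 dx.
Compute u'(x) = -6*x - 2.
Then u(x)^2 = 9*x**4 + 12*x**3 - 8*x**2 - 8*x + 4 and u'(x)^2 = 36*x**2 + 24*x + 4.
Integrate each monomial from 0 to 5 using ∫_0^5 c·x^n dx = c·5^(n+1)/(n+1):
  ∫_0^5 u(x)^2 dx = ∫_0^5 (9*x^4 + 12*x^3 - 8*x^2 - 8*x + 4) dx. Term by term:
    ∫_0^5 9*x^4 dx = 5625;  ∫_0^5 12*x^3 dx = 1875;  ∫_0^5 -8*x^2 dx = -1000/3;
    ∫_0^5 -8*x dx = -100;  ∫_0^5 4 dx = 20.
  Sum: 5625 + 1875 − 1000/3 − 100 + 20 = 21260/3.
  ∫_0^5 u'(x)^2 dx = ∫_0^5 (36*x^2 + 24*x + 4) dx. Term by term:
    ∫_0^5 36*x^2 dx = 1500;  ∫_0^5 24*x dx = 300;  ∫_0^5 4 dx = 20.
  Sum: 1500 + 300 + 20 = 1820.
Adding: ||u||_{H^1}^2 = 21260/3 + 1820 = 26720/3.


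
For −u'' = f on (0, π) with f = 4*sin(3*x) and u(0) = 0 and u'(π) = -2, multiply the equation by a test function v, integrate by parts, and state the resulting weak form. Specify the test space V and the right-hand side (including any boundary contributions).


V = {v ∈ H^1(0, π) : v(0) = 0} (test functions vanish at x = 0 where u is specified); weak form: ∫_0^π u'v' dx = ∫_0^π (4*sin(3*x)) v dx − 2·v(π) for all v ∈ V.

Multiply both sides by a test function v and integrate from 0 to π:
  ∫_0^π −u''(x) v(x) dx = ∫_0^π f(x) v(x) dx.
Integrate the LHS by parts once:
  ∫_0^π −u'' v dx = −[u'(x) v(x)]_0^π + ∫_0^π u'(x) v'(x) dx.
Thus ∫_0^π u'(x) v'(x) dx = ∫_0^π f(x) v(x) dx + [u'(x) v(x)]_0^π.
Choose V so that boundary terms are either known or forced to vanish.
Mixed BC: u(0) = 0 (Dirichlet) and u'(π) = -2 (Neumann). Define V = {v ∈ H^1(0, π) : v(0) = 0}. Then [u' v]_0^π = u'(π)·v(π) − u'(0)·0 = − 2·v(π).
Weak formulation: find u (satisfying any essential BC) such that ∫_0^π u'(x) v'(x) dx = ∫_0^π f v dx − 2·v(π) for all v ∈ V (Dirichlet at 0 absorbed into V; Neumann datum at x = π contributes the boundary term).
Substituting f(x) = 4*sin(3*x), the right-hand side is ∫_0^π (4*sin(3*x)) v dx − 2·v(π).


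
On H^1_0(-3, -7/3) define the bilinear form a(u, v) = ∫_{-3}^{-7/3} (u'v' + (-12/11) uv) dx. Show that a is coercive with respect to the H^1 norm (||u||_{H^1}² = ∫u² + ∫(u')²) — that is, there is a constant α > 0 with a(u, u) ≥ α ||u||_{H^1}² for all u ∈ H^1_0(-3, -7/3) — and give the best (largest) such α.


α = 3*(-16 + 33*π^2)/(11*(4 + 9*π^2))

Coercivity of a(·,·) on H^1_0(-3, -7/3) means a(u, u) ≥ α ||u||_{H^1}² for every u ∈ H^1_0.
The interval has length L = 2/3, and Poincaré/coercivity depend only on L. Here a(u, u) = ∫(u')² + (-12/11)·∫u².
Here c = -12/11 < 0 with |c| < (π/L)² = 9*π^2/4, so coercivity still holds. The condition a(u,u) ≥ α||u||_{H^1}² reads (1−α)∫(u')² ≥ (α−c)∫u². Any admissible α is ≤ 1 (rapidly oscillating u have ∫u²/∫(u')² → 0), and α = 1 would force 0 ≥ (1−c)∫u², impossible since c < 1; so 1−α > 0. By the sharp Poincaré inequality on H^1_0 of an interval of length L, ∫(u')² ≥ (π/L)²∫u² with equality for the first sine mode sin(π(x−x₀)/L) (x₀ the left endpoint), so the inequality holds for all u iff (1−α)(π/L)² ≥ α − c, i.e. α ≤ ((π/L)² + c)/((π/L)² + 1) = (1 + c(L/π)²)/(1 + (L/π)²). (Direct route, valid since c ≤ 0: Poincaré gives c∫u² ≥ c(L/π)²∫(u')², so a(u,u) ≥ (1 + c(L/π)²)∫(u')², while ||u||_{H^1}² ≤ (1 + (L/π)²)∫(u')²; dividing yields the same α.) With (π/L)² = 9*π^2/4 and c = -12/11, the largest admissible constant is α = ((π/L)² + c)/((π/L)² + 1).
Simplifying, α = 3*(-16 + 33*π^2)/(11*(4 + 9*π^2)).


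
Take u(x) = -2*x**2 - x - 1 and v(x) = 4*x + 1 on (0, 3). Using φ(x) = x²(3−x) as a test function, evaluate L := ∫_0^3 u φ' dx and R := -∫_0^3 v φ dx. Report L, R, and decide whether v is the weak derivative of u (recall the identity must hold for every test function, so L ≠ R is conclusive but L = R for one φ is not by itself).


LHS = 1107/20, RHS = -1107/20. No, v is not the weak derivative of u.

u(x) = -2*x**2 - x - 1, classical derivative u'(x) = -4*x - 1.
φ(x) = x²(3−x), so φ'(x) = 3*x*(2 - x).
Note φ(0) = φ(3) = 0, so the boundary term u·φ vanishes.
LHS = ∫_0^3 u(x) φ'(x) dx = ∫_0^3 (6*x^4 - 9*x^3 - 3*x^2 - 6*x) dx. Term by term:
  ∫_0^3 6*x^4 dx = 1458/5;  ∫_0^3 -9*x^3 dx = -729/4;  ∫_0^3 -3*x^2 dx = -27;
  ∫_0^3 -6*x dx = -27.
Sum: 1458/5 − 729/4 − 27 − 27 = 1107/20.
So LHS = 1107/20.
∫_0^3 v(x) φ(x) dx = ∫_0^3 (-4*x^4 + 11*x^3 + 3*x^2) dx. Term by term:
  ∫_0^3 -4*x^4 dx = -972/5;  ∫_0^3 11*x^3 dx = 891/4;  ∫_0^3 3*x^2 dx = 27.
Sum: -972/5 + 891/4 + 27 = 1107/20.
So RHS = -∫_0^3 v(x) φ(x) dx = -1107/20.
LHS − RHS = 1107/10 ≠ 0, so the identity fails.
(For a valid weak derivative the identity must hold for EVERY test function, in particular this one. The failure shows v is NOT the weak derivative of u.)
Correct weak derivative would be u'(x) = -4*x - 1.


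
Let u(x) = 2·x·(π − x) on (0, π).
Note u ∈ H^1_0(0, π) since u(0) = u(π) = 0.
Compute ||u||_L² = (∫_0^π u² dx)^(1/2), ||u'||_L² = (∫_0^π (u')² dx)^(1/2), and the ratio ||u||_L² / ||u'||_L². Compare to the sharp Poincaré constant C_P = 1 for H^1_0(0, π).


||u||_L² / ||u'||_L² = sqrt(10)*π/10 < C_P = 1.

u(x) = 2·x·(π − x), so u'(x) = -4*x + 2*π.
u(x) = 2·x·(π − x) vanishes at x = 0 and x = π, so u ∈ H^1_0(0, π). Differentiate via the product rule and integrate the resulting polynomials term by term.
  ∫_0^π u² dx = ∫_0^π (4*x^4 - 8*π*x^3 + 4*π^2*x^2) dx. Term by term:
    ∫_0^π 4*x^4 dx = 4*π^5/5;  ∫_0^π -8*π*x^3 dx = -2*π^5;  ∫_0^π 4*π^2*x^2 dx = 4*π^5/3.
  Sum: 4*π^5/5 − 2*π^5 + 4*π^5/3 = 2*π^5/15.
  ∫_0^π (u')² dx = ∫_0^π (16*x^2 - 16*π*x + 4*π^2) dx. Term by term:
    ∫_0^π 16*x^2 dx = 16*π^3/3;  ∫_0^π -16*π*x dx = -8*π^3;  ∫_0^π 4*π^2 dx = 4*π^3.
  Sum: 16*π^3/3 − 8*π^3 + 4*π^3 = 4*π^3/3.
∫_0^π u² dx = 2*π^5/15, so ||u||_L² = sqrt(30)*π^(5/2)/15.
∫_0^π (u')² dx = 4*π^3/3, so ||u'||_L² = 2*sqrt(3)*π^(3/2)/3.
Ratio ||u||_L² / ||u'||_L² = sqrt(10)*π/10.
Sharp Poincaré constant on H^1_0(0, π) is C_P = L/π = 1, achieved by sin(x).
A polynomial bump cannot attain the sharp Poincaré constant (only the first sine eigenfunction does), so the ratio is strictly less than C_P, consistent with ||u||_L² ≤ C_P ||u'||_L².


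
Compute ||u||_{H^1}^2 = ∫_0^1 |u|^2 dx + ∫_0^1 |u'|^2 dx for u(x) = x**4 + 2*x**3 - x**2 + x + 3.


||u||_{H^1}^2 = 9518/315

The H^1 norm (squared) on an interval (0, L) is
  ||u||_{H^1}^2 = ∫_0^L u(x)^2 dx + ∫_0^L u'(x)^2 dx.
Compute u'(x) = 4*x**3 + 6*x**2 - 2*x + 1.
Then u(x)^2 = x**8 + 4*x**7 + 2*x**6 - 2*x**5 + 11*x**4 + 10*x**3 - 5*x**2 + 6*x + 9 and u'(x)^2 = 16*x**6 + 48*x**5 + 20*x**4 - 16*x**3 + 16*x**2 - 4*x + 1.
Integrate each monomial from 0 to 1 using ∫_0^1 c·x^n dx = c·1^(n+1)/(n+1):
  ∫_0^1 u(x)^2 dx = ∫_0^1 (x^8 + 4*x^7 + 2*x^6 - 2*x^5 + 11*x^4 + 10*x^3 - 5*x^2 + 6*x + 9) dx. Term by term:
    ∫_0^1 x^8 dx = 1/9;  ∫_0^1 4*x^7 dx = 1/2;  ∫_0^1 2*x^6 dx = 2/7;
    ∫_0^1 -2*x^5 dx = -1/3;  ∫_0^1 11*x^4 dx = 11/5;  ∫_0^1 10*x^3 dx = 5/2;
    ∫_0^1 -5*x^2 dx = -5/3;  ∫_0^1 6*x dx = 3;  ∫_0^1 9 dx = 9.
  Sum: 1/9 + 1/2 + 2/7 − 1/3 + 11/5 + 5/2 − 5/3 + 3 + 9 = 4913/315.
  ∫_0^1 u'(x)^2 dx = ∫_0^1 (16*x^6 + 48*x^5 + 20*x^4 - 16*x^3 + 16*x^2 - 4*x + 1) dx. Term by term:
    ∫_0^1 16*x^6 dx = 16/7;  ∫_0^1 48*x^5 dx = 8;  ∫_0^1 20*x^4 dx = 4;
    ∫_0^1 -16*x^3 dx = -4;  ∫_0^1 16*x^2 dx = 16/3;  ∫_0^1 -4*x dx = -2;
    ∫_0^1 1 dx = 1.
  Sum: 16/7 + 8 + 4 − 4 + 16/3 − 2 + 1 = 307/21.
Adding: ||u||_{H^1}^2 = 4913/315 + 307/21 = 9518/315.


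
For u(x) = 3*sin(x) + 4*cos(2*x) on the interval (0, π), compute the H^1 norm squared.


||u||_{H^1(0,π)}^2 = -80 + 49*π

u'(x) = -8*sin(2*x) + 3*cos(x).
Expand u² and (u')² and integrate term by term on (0, π), using: for integers n ≥ 1, ∫_0^π sin²(nx) dx = ∫_0^π cos²(nx) dx = π/2; for n ≠ n', ∫_0^π sin(nx)sin(n'x) dx = ∫_0^π cos(nx)cos(n'x) dx = 0; and by product-to-sum, ∫_0^π sin(nx)cos(n'x) dx = ½∫_0^π [sin((n+n')x) + sin((n−n')x)] dx, which is 0 when n+n' is even and 2n/(n²−n'²) when n+n' is odd (it need not vanish on (0, π)).
  u² squared terms: (3)²·∫sin(x)² dx = 9·π/2 = 9*π/2;  (4)²·∫cos(2x)² dx = 16·π/2 = 8*π.
  u² cross terms: 2·(3)·(4)·∫sin(x)·cos(2x) dx = 24·(-2/3) = -16.
  So ∫_0^π u² dx = 9*π/2 + 8*π − 16 = -16 + 25*π/2.
  (u')² squared terms: (-8)²·∫sin(2x)² dx = 64·π/2 = 32*π;  (3)²·∫cos(x)² dx = 9·π/2 = 9*π/2.
  (u')² cross terms: 2·(-8)·(3)·∫sin(2x)·cos(x) dx = -48·(4/3) = -64.
  So ∫_0^π (u')² dx = 32*π + 9*π/2 − 64 = -64 + 73*π/2.
||u||_{H^1}^2 = (-16 + 25*π/2) + (-64 + 73*π/2) = -80 + 49*π.


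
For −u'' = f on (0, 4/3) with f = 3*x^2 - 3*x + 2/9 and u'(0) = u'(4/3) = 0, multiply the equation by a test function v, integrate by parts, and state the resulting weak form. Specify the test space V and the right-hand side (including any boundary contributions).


V = H^1(0, 4/3) (no boundary constraint on v; u is determined up to an additive constant); weak form: ∫_0^4/3 u'v' dx = ∫_0^4/3 (3*x^2 - 3*x + 2/9) v dx for all v ∈ V.

Multiply both sides by a test function v and integrate from 0 to 4/3:
  ∫_0^4/3 −u''(x) v(x) dx = ∫_0^4/3 f(x) v(x) dx.
Integrate the LHS by parts once:
  ∫_0^4/3 −u'' v dx = −[u'(x) v(x)]_0^4/3 + ∫_0^4/3 u'(x) v'(x) dx.
Thus ∫_0^4/3 u'(x) v'(x) dx = ∫_0^4/3 f(x) v(x) dx + [u'(x) v(x)]_0^4/3.
Choose V so that boundary terms are either known or forced to vanish.
u has homogeneous Neumann: u'(0) = u'(4/3) = 0. So [u' v]_0^4/3 = 0·v(4/3) − 0·v(0) = 0 for any v; take V = H^1(0, 4/3).
Weak formulation: find u (satisfying any essential BC) such that ∫_0^4/3 u'(x) v'(x) dx = ∫_0^4/3 f v dx for all v ∈ V (homogeneous Neumann, so boundary terms vanish).
Substituting f(x) = 3*x^2 - 3*x + 2/9, the right-hand side is ∫_0^4/3 (3*x^2 - 3*x + 2/9) v dx.
Compatibility check (pure Neumann): taking v ≡ 1 ∈ V gives 0 = ∫_0^4/3 f dx + (0) − (0), i.e. ∫_0^4/3 f dx must equal u'(0) − u'(4/3) = 0. Indeed ∫_0^4/3 (3*x^2 - 3*x + 2/9) dx = 0, so the data are compatible. The solution is then unique only up to an additive constant (fix it e.g. by requiring ∫_0^4/3 u dx = 0).


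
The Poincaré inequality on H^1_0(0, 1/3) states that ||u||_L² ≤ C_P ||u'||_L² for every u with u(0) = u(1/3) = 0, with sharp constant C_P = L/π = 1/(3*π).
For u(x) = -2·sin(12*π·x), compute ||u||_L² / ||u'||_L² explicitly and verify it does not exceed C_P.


||u||_L² / ||u'||_L² = 1/(12*π) < C_P = 1/(3*π).

u(x) = -2·sin(12*π·x), so u'(x) = -24*π*cos(12*π*x).
Writing u(x) = A·sin(kπx/L) with A = -2 and k = 4, use ∫_0^L sin²(kπx/L) dx = L/2 and ∫_0^L cos²(kπx/L) dx = L/2.
u² = 4·sin²(12*π·x) and (u')² = 576*π^2·cos²(12*π·x), and each of sin², cos² integrates to L/2 = 1/6 over (0, 1/3).
∫_0^1/3 u² dx = 2/3, so ||u||_L² = sqrt(6)/3.
∫_0^1/3 (u')² dx = 96*π^2, so ||u'||_L² = 4*sqrt(6)*π.
Ratio ||u||_L² / ||u'||_L² = 1/(12*π).
Sharp Poincaré constant on H^1_0(0, 1/3) is C_P = L/π = 1/(3*π), achieved by sin(3*π·x).
This is the k = 4 harmonic; the ratio L/(kπ) is strictly less than C_P = L/π, consistent with the sharp inequality ||u||_L² ≤ C_P ||u'||_L².


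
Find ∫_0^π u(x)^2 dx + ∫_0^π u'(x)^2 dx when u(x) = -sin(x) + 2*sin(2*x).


||u||_{H^1(0,π)}^2 = 11*π

u'(x) = -cos(x) + 4*cos(2*x).
Expand u² and (u')² and integrate term by term on (0, π), using: for integers n ≥ 1, ∫_0^π sin²(nx) dx = ∫_0^π cos²(nx) dx = π/2; for n ≠ n', ∫_0^π sin(nx)sin(n'x) dx = ∫_0^π cos(nx)cos(n'x) dx = 0; and by product-to-sum, ∫_0^π sin(nx)cos(n'x) dx = ½∫_0^π [sin((n+n')x) + sin((n−n')x)] dx, which is 0 when n+n' is even and 2n/(n²−n'²) when n+n' is odd (it need not vanish on (0, π)).
  u² squared terms: (-1)²·∫sin(x)² dx = 1·π/2 = π/2;  (2)²·∫sin(2x)² dx = 4·π/2 = 2*π.
  u² cross terms: 2·(-1)·(2)·∫sin(x)·sin(2x) dx = -4·(0) = 0.
  So ∫_0^π u² dx = π/2 + 2*π + 0 = 5*π/2.
  (u')² squared terms: (-1)²·∫cos(x)² dx = 1·π/2 = π/2;  (4)²·∫cos(2x)² dx = 16·π/2 = 8*π.
  (u')² cross terms: 2·(-1)·(4)·∫cos(x)·cos(2x) dx = -8·(0) = 0.
  So ∫_0^π (u')² dx = π/2 + 8*π + 0 = 17*π/2.
||u||_{H^1}^2 = (5*π/2) + (17*π/2) = 11*π.


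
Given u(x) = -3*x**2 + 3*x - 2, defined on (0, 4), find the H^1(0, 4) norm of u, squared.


||u||_{H^1}^2 = 7876/5

The H^1 norm (squared) on an interval (0, L) is
  ||u||_{H^1}^2 = ∫_0^L u(x)^2 dx + ∫_0^L u'(x)^2 dx.
Compute u'(x) = 3 - 6*x.
Then u(x)^2 = 9*x**4 - 18*x**3 + 21*x**2 - 12*x + 4 and u'(x)^2 = 36*x**2 - 36*x + 9.
Integrate each monomial from 0 to 4 using ∫_0^4 c·x^n dx = c·4^(n+1)/(n+1):
  ∫_0^4 u(x)^2 dx = ∫_0^4 (9*x^4 - 18*x^3 + 21*x^2 - 12*x + 4) dx. Term by term:
    ∫_0^4 9*x^4 dx = 9216/5;  ∫_0^4 -18*x^3 dx = -1152;  ∫_0^4 21*x^2 dx = 448;
    ∫_0^4 -12*x dx = -96;  ∫_0^4 4 dx = 16.
  Sum: 9216/5 − 1152 + 448 − 96 + 16 = 5296/5.
  ∫_0^4 u'(x)^2 dx = ∫_0^4 (36*x^2 - 36*x + 9) dx. Term by term:
    ∫_0^4 36*x^2 dx = 768;  ∫_0^4 -36*x dx = -288;  ∫_0^4 9 dx = 36.
  Sum: 768 − 288 + 36 = 516.
Adding: ||u||_{H^1}^2 = 5296/5 + 516 = 7876/5.


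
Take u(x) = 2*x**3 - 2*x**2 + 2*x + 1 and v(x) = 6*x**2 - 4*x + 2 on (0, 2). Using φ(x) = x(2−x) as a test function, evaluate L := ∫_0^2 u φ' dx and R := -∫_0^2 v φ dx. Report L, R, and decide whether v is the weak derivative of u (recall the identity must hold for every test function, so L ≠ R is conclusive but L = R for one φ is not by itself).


LHS = -104/15, RHS = -104/15. Yes, v = u' weakly.

u(x) = 2*x**3 - 2*x**2 + 2*x + 1, classical derivative u'(x) = 6*x**2 - 4*x + 2.
φ(x) = x(2−x), so φ'(x) = 2 - 2*x.
Note φ(0) = φ(2) = 0, so the boundary term u·φ vanishes.
LHS = ∫_0^2 u(x) φ'(x) dx = ∫_0^2 (-4*x^4 + 8*x^3 - 8*x^2 + 2*x + 2) dx. Term by term:
  ∫_0^2 -4*x^4 dx = -128/5;  ∫_0^2 8*x^3 dx = 32;  ∫_0^2 -8*x^2 dx = -64/3;
  ∫_0^2 2*x dx = 4;  ∫_0^2 2 dx = 4.
Sum: -128/5 + 32 − 64/3 + 4 + 4 = -104/15.
So LHS = -104/15.
∫_0^2 v(x) φ(x) dx = ∫_0^2 (-6*x^4 + 16*x^3 - 10*x^2 + 4*x) dx. Term by term:
  ∫_0^2 -6*x^4 dx = -192/5;  ∫_0^2 16*x^3 dx = 64;  ∫_0^2 -10*x^2 dx = -80/3;
  ∫_0^2 4*x dx = 8.
Sum: -192/5 + 64 − 80/3 + 8 = 104/15.
So RHS = -∫_0^2 v(x) φ(x) dx = -104/15.
LHS = RHS, so the identity holds for this test φ.
Moreover u is smooth here and v(x) = u'(x) = 6*x**2 - 4*x + 2 pointwise, so the identity holds for every test function. Hence v is the weak derivative of u.


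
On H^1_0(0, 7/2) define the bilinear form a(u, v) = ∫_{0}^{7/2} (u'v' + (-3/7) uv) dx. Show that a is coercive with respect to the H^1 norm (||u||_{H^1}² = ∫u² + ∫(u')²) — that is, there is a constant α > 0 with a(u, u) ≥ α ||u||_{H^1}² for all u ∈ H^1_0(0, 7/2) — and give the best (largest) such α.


α = (-21 + 4*π^2)/(4*π^2 + 49)

Coercivity of a(·,·) on H^1_0(0, 7/2) means a(u, u) ≥ α ||u||_{H^1}² for every u ∈ H^1_0.
The interval has length L = 7/2, and Poincaré/coercivity depend only on L. Here a(u, u) = ∫(u')² + (-3/7)·∫u².
Here c = -3/7 < 0 with |c| < (π/L)² = 4*π^2/49, so coercivity still holds. The condition a(u,u) ≥ α||u||_{H^1}² reads (1−α)∫(u')² ≥ (α−c)∫u². Any admissible α is ≤ 1 (rapidly oscillating u have ∫u²/∫(u')² → 0), and α = 1 would force 0 ≥ (1−c)∫u², impossible since c < 1; so 1−α > 0. By the sharp Poincaré inequality on H^1_0 of an interval of length L, ∫(u')² ≥ (π/L)²∫u² with equality for the first sine mode sin(π(x−x₀)/L) (x₀ the left endpoint), so the inequality holds for all u iff (1−α)(π/L)² ≥ α − c, i.e. α ≤ ((π/L)² + c)/((π/L)² + 1) = (1 + c(L/π)²)/(1 + (L/π)²). (Direct route, valid since c ≤ 0: Poincaré gives c∫u² ≥ c(L/π)²∫(u')², so a(u,u) ≥ (1 + c(L/π)²)∫(u')², while ||u||_{H^1}² ≤ (1 + (L/π)²)∫(u')²; dividing yields the same α.) With (π/L)² = 4*π^2/49 and c = -3/7, the largest admissible constant is α = ((π/L)² + c)/((π/L)² + 1).
Simplifying, α = (-21 + 4*π^2)/(4*π^2 + 49).


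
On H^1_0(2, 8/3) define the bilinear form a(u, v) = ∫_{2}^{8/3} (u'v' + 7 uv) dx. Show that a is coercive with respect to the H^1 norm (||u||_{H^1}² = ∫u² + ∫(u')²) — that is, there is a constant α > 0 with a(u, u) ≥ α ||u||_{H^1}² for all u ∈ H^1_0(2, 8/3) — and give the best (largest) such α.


α = 1

Coercivity of a(·,·) on H^1_0(2, 8/3) means a(u, u) ≥ α ||u||_{H^1}² for every u ∈ H^1_0.
The interval has length L = 2/3, and Poincaré/coercivity depend only on L. Here a(u, u) = ∫(u')² + (7)·∫u².
Here c = 7 ≥ 1, so a(u,u) = ∫(u')² + c∫u² ≥ ∫(u')² + ∫u² = ||u||_{H^1}², i.e. α = 1 works. No larger α is possible: a(u,u) ≥ α||u||_{H^1}² means (1−α)∫(u')² ≥ (α−c)∫u², and for the modes u_n = sin(nπ(x−x₀)/L) (x₀ the left endpoint) one has ∫u_n²/∫(u_n')² = (L/(nπ))² → 0, so a(u_n,u_n)/||u_n||_{H^1}² → 1. Hence the optimal constant is α = 1.
Therefore α = 1.


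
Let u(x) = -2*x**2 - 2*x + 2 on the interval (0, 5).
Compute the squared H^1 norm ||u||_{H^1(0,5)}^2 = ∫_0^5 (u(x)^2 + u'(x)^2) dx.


||u||_{H^1}^2 = 4390

The H^1 norm (squared) on an interval (0, L) is
  ||u||_{H^1}^2 = ∫_0^L u(x)^2 dx + ∫_0^L u'(x)^2 dx.
Compute u'(x) = -4*x - 2.
Then u(x)^2 = 4*x**4 + 8*x**3 - 4*x**2 - 8*x + 4 and u'(x)^2 = 16*x**2 + 16*x + 4.
Integrate each monomial from 0 to 5 using ∫_0^5 c·x^n dx = c·5^(n+1)/(n+1):
  ∫_0^5 u(x)^2 dx = ∫_0^5 (4*x^4 + 8*x^3 - 4*x^2 - 8*x + 4) dx. Term by term:
    ∫_0^5 4*x^4 dx = 2500;  ∫_0^5 8*x^3 dx = 1250;  ∫_0^5 -4*x^2 dx = -500/3;
    ∫_0^5 -8*x dx = -100;  ∫_0^5 4 dx = 20.
  Sum: 2500 + 1250 − 500/3 − 100 + 20 = 10510/3.
  ∫_0^5 u'(x)^2 dx = ∫_0^5 (16*x^2 + 16*x + 4) dx. Term by term:
    ∫_0^5 16*x^2 dx = 2000/3;  ∫_0^5 16*x dx = 200;  ∫_0^5 4 dx = 20.
  Sum: 2000/3 + 200 + 20 = 2660/3.
Adding: ||u||_{H^1}^2 = 10510/3 + 2660/3 = 4390.


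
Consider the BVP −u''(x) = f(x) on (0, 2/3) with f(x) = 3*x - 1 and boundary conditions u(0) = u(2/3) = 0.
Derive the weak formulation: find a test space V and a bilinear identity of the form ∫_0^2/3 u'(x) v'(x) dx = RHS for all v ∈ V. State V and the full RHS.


V = H^1_0(0, 2/3) (so v(0) = v(2/3) = 0); weak form: ∫_0^2/3 u'v' dx = ∫_0^2/3 (3*x - 1) v dx for all v ∈ V.

Multiply both sides by a test function v and integrate from 0 to 2/3:
  ∫_0^2/3 −u''(x) v(x) dx = ∫_0^2/3 f(x) v(x) dx.
Integrate the LHS by parts once:
  ∫_0^2/3 −u'' v dx = −[u'(x) v(x)]_0^2/3 + ∫_0^2/3 u'(x) v'(x) dx.
Thus ∫_0^2/3 u'(x) v'(x) dx = ∫_0^2/3 f(x) v(x) dx + [u'(x) v(x)]_0^2/3.
Choose V so that boundary terms are either known or forced to vanish.
u is Dirichlet: u(0) = u(2/3) = 0. Let V = H^1_0(0, 2/3); then v(0) = v(2/3) = 0, and [u' v]_0^2/3 = 0.
Weak formulation: find u (satisfying any essential BC) such that ∫_0^2/3 u'(x) v'(x) dx = ∫_0^2/3 f v dx for all v ∈ V.
Substituting f(x) = 3*x - 1, the right-hand side is ∫_0^2/3 (3*x - 1) v dx.


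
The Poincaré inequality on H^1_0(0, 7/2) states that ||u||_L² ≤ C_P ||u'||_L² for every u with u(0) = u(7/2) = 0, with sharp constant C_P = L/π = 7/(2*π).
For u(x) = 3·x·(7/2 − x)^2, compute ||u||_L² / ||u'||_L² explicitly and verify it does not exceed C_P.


||u||_L² / ||u'||_L² = sqrt(14)/4 < C_P = 7/(2*π).

u(x) = 3·x·(7/2 − x)^2, so u'(x) = 9*x^2 - 42*x + 147/4.
u(x) = 3·x·(7/2 − x)^2 vanishes at x = 0 and x = 7/2, so u ∈ H^1_0(0, 7/2). Differentiate via the product rule and integrate the resulting polynomials term by term.
  ∫_0^7/2 u² dx = ∫_0^7/2 (9*x^6 - 126*x^5 + 1323*x^4/2 - 3087*x^3/2 + 21609*x^2/16) dx. Term by term:
    ∫_0^7/2 9*x^6 dx = 1058841/128;  ∫_0^7/2 -126*x^5 dx = -2470629/64;  ∫_0^7/2 1323*x^4/2 dx = 22235661/320;
    ∫_0^7/2 -3087*x^3/2 dx = -7411887/128;  ∫_0^7/2 21609*x^2/16 dx = 2470629/128.
  Sum: 1058841/128 − 2470629/64 + 22235661/320 − 7411887/128 + 2470629/128 = 352947/640.
  ∫_0^7/2 (u')² dx = ∫_0^7/2 (81*x^4 - 756*x^3 + 4851*x^2/2 - 3087*x + 21609/16) dx. Term by term:
    ∫_0^7/2 81*x^4 dx = 1361367/160;  ∫_0^7/2 -756*x^3 dx = -453789/16;  ∫_0^7/2 4851*x^2/2 dx = 554631/16;
    ∫_0^7/2 -3087*x dx = -151263/8;  ∫_0^7/2 21609/16 dx = 151263/32.
  Sum: 1361367/160 − 453789/16 + 554631/16 − 151263/8 + 151263/32 = 50421/80.
∫_0^7/2 u² dx = 352947/640, so ||u||_L² = 343*sqrt(30)/80.
∫_0^7/2 (u')² dx = 50421/80, so ||u'||_L² = 49*sqrt(105)/20.
Ratio ||u||_L² / ||u'||_L² = sqrt(14)/4.
Sharp Poincaré constant on H^1_0(0, 7/2) is C_P = L/π = 7/(2*π), achieved by sin(2*π/7·x).
A polynomial bump cannot attain the sharp Poincaré constant (only the first sine eigenfunction does), so the ratio is strictly less than C_P, consistent with ||u||_L² ≤ C_P ||u'||_L².


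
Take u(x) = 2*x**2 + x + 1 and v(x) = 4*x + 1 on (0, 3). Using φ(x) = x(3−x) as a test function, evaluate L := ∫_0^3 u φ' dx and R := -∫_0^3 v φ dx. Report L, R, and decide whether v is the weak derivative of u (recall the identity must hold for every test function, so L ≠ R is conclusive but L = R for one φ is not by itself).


LHS = -63/2, RHS = -63/2. Yes, v = u' weakly.

u(x) = 2*x**2 + x + 1, classical derivative u'(x) = 4*x + 1.
φ(x) = x(3−x), so φ'(x) = 3 - 2*x.
Note φ(0) = φ(3) = 0, so the boundary term u·φ vanishes.
LHS = ∫_0^3 u(x) φ'(x) dx = ∫_0^3 (-4*x^3 + 4*x^2 + x + 3) dx. Term by term:
  ∫_0^3 -4*x^3 dx = -81;  ∫_0^3 4*x^2 dx = 36;  ∫_0^3 x dx = 9/2;
  ∫_0^3 3 dx = 9.
Sum: -81 + 36 + 9/2 + 9 = -63/2.
So LHS = -63/2.
∫_0^3 v(x) φ(x) dx = ∫_0^3 (-4*x^3 + 11*x^2 + 3*x) dx. Term by term:
  ∫_0^3 -4*x^3 dx = -81;  ∫_0^3 11*x^2 dx = 99;  ∫_0^3 3*x dx = 27/2.
Sum: -81 + 99 + 27/2 = 63/2.
So RHS = -∫_0^3 v(x) φ(x) dx = -63/2.
LHS = RHS, so the identity holds for this test φ.
Moreover u is smooth here and v(x) = u'(x) = 4*x + 1 pointwise, so the identity holds for every test function. Hence v is the weak derivative of u.


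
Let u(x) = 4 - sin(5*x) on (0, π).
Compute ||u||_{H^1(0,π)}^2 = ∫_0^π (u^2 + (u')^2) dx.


||u||_{H^1(0,π)}^2 = -16/5 + 29*π

u'(x) = -5*cos(5*x).
Expand u² and (u')² and integrate term by term on (0, π), using: for integers n ≥ 1, ∫_0^π sin²(nx) dx = ∫_0^π cos²(nx) dx = π/2; for n ≠ n', ∫_0^π sin(nx)sin(n'x) dx = ∫_0^π cos(nx)cos(n'x) dx = 0; and by product-to-sum, ∫_0^π sin(nx)cos(n'x) dx = ½∫_0^π [sin((n+n')x) + sin((n−n')x)] dx, which is 0 when n+n' is even and 2n/(n²−n'²) when n+n' is odd (it need not vanish on (0, π)). For the constant mode: ∫_0^π 1 dx = π, ∫_0^π cos(nx) dx = 0, ∫_0^π sin(nx) dx = (1−(−1)^n)/n.
  u² squared terms: (4)²·∫1 dx = 16·π = 16*π;  (-1)²·∫sin(5x)² dx = 1·π/2 = π/2.
  u² cross terms: 2·(4)·(-1)·∫1·sin(5x) dx = -8·(2/5) = -16/5.
  So ∫_0^π u² dx = 16*π + π/2 − 16/5 = -16/5 + 33*π/2.
  (u')² squared terms: (-5)²·∫cos(5x)² dx = 25·π/2 = 25*π/2.
  So ∫_0^π (u')² dx = 25*π/2.
||u||_{H^1}^2 = (-16/5 + 33*π/2) + (25*π/2) = -16/5 + 29*π.


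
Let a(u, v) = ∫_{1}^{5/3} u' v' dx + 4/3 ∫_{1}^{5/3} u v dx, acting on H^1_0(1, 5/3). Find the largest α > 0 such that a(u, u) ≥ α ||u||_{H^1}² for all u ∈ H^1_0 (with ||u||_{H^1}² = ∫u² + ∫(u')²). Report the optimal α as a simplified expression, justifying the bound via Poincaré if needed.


α = 1

Coercivity of a(·,·) on H^1_0(1, 5/3) means a(u, u) ≥ α ||u||_{H^1}² for every u ∈ H^1_0.
The interval has length L = 2/3, and Poincaré/coercivity depend only on L. Here a(u, u) = ∫(u')² + (4/3)·∫u².
Here c = 4/3 ≥ 1, so a(u,u) = ∫(u')² + c∫u² ≥ ∫(u')² + ∫u² = ||u||_{H^1}², i.e. α = 1 works. No larger α is possible: a(u,u) ≥ α||u||_{H^1}² means (1−α)∫(u')² ≥ (α−c)∫u², and for the modes u_n = sin(nπ(x−x₀)/L) (x₀ the left endpoint) one has ∫u_n²/∫(u_n')² = (L/(nπ))² → 0, so a(u_n,u_n)/||u_n||_{H^1}² → 1. Hence the optimal constant is α = 1.
Therefore α = 1.


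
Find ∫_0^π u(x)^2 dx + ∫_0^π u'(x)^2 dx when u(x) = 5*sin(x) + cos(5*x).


||u||_{H^1(0,π)}^2 = 38*π

u'(x) = -5*sin(5*x) + 5*cos(x).
Expand u² and (u')² and integrate term by term on (0, π), using: for integers n ≥ 1, ∫_0^π sin²(nx) dx = ∫_0^π cos²(nx) dx = π/2; for n ≠ n', ∫_0^π sin(nx)sin(n'x) dx = ∫_0^π cos(nx)cos(n'x) dx = 0; and by product-to-sum, ∫_0^π sin(nx)cos(n'x) dx = ½∫_0^π [sin((n+n')x) + sin((n−n')x)] dx, which is 0 when n+n' is even and 2n/(n²−n'²) when n+n' is odd (it need not vanish on (0, π)).
  u² squared terms: (5)²·∫sin(x)² dx = 25·π/2 = 25*π/2;  (1)²·∫cos(5x)² dx = 1·π/2 = π/2.
  u² cross terms: 2·(5)·(1)·∫sin(x)·cos(5x) dx = 10·(0) = 0.
  So ∫_0^π u² dx = 25*π/2 + π/2 + 0 = 13*π.
  (u')² squared terms: (-5)²·∫sin(5x)² dx = 25·π/2 = 25*π/2;  (5)²·∫cos(x)² dx = 25·π/2 = 25*π/2.
  (u')² cross terms: 2·(-5)·(5)·∫sin(5x)·cos(x) dx = -50·(0) = 0.
  So ∫_0^π (u')² dx = 25*π/2 + 25*π/2 + 0 = 25*π.
||u||_{H^1}^2 = (13*π) + (25*π) = 38*π.


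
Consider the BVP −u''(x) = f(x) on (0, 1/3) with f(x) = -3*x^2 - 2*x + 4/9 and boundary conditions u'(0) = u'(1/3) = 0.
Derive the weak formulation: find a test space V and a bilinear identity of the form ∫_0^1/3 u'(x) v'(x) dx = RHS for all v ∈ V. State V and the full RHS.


V = H^1(0, 1/3) (no boundary constraint on v; u is determined up to an additive constant); weak form: ∫_0^1/3 u'v' dx = ∫_0^1/3 (-3*x^2 - 2*x + 4/9) v dx for all v ∈ V.

Multiply both sides by a test function v and integrate from 0 to 1/3:
  ∫_0^1/3 −u''(x) v(x) dx = ∫_0^1/3 f(x) v(x) dx.
Integrate the LHS by parts once:
  ∫_0^1/3 −u'' v dx = −[u'(x) v(x)]_0^1/3 + ∫_0^1/3 u'(x) v'(x) dx.
Thus ∫_0^1/3 u'(x) v'(x) dx = ∫_0^1/3 f(x) v(x) dx + [u'(x) v(x)]_0^1/3.
Choose V so that boundary terms are either known or forced to vanish.
u has homogeneous Neumann: u'(0) = u'(1/3) = 0. So [u' v]_0^1/3 = 0·v(1/3) − 0·v(0) = 0 for any v; take V = H^1(0, 1/3).
Weak formulation: find u (satisfying any essential BC) such that ∫_0^1/3 u'(x) v'(x) dx = ∫_0^1/3 f v dx for all v ∈ V (homogeneous Neumann, so boundary terms vanish).
Substituting f(x) = -3*x^2 - 2*x + 4/9, the right-hand side is ∫_0^1/3 (-3*x^2 - 2*x + 4/9) v dx.
Compatibility check (pure Neumann): taking v ≡ 1 ∈ V gives 0 = ∫_0^1/3 f dx + (0) − (0), i.e. ∫_0^1/3 f dx must equal u'(0) − u'(1/3) = 0. Indeed ∫_0^1/3 (-3*x^2 - 2*x + 4/9) dx = 0, so the data are compatible. The solution is then unique only up to an additive constant (fix it e.g. by requiring ∫_0^1/3 u dx = 0).


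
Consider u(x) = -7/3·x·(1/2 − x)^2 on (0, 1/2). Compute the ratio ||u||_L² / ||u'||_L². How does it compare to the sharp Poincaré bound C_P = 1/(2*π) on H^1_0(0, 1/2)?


||u||_L² / ||u'||_L² = sqrt(14)/28 < C_P = 1/(2*π).

u(x) = -7/3·x·(1/2 − x)^2, so u'(x) = -7*x^2 + 14*x/3 - 7/12.
u(x) = -7/3·x·(1/2 − x)^2 vanishes at x = 0 and x = 1/2, so u ∈ H^1_0(0, 1/2). Differentiate via the product rule and integrate the resulting polynomials term by term.
  ∫_0^1/2 u² dx = ∫_0^1/2 (49*x^6/9 - 98*x^5/9 + 49*x^4/6 - 49*x^3/18 + 49*x^2/144) dx. Term by term:
    ∫_0^1/2 49*x^6/9 dx = 7/1152;  ∫_0^1/2 -98*x^5/9 dx = -49/1728;  ∫_0^1/2 49*x^4/6 dx = 49/960;
    ∫_0^1/2 -49*x^3/18 dx = -49/1152;  ∫_0^1/2 49*x^2/144 dx = 49/3456.
  Sum: 7/1152 − 49/1728 + 49/960 − 49/1152 + 49/3456 = 7/17280.
  ∫_0^1/2 (u')² dx = ∫_0^1/2 (49*x^4 - 196*x^3/3 + 539*x^2/18 - 49*x/9 + 49/144) dx. Term by term:
    ∫_0^1/2 49*x^4 dx = 49/160;  ∫_0^1/2 -196*x^3/3 dx = -49/48;  ∫_0^1/2 539*x^2/18 dx = 539/432;
    ∫_0^1/2 -49*x/9 dx = -49/72;  ∫_0^1/2 49/144 dx = 49/288.
  Sum: 49/160 − 49/48 + 539/432 − 49/72 + 49/288 = 49/2160.
∫_0^1/2 u² dx = 7/17280, so ||u||_L² = sqrt(210)/720.
∫_0^1/2 (u')² dx = 49/2160, so ||u'||_L² = 7*sqrt(15)/180.
Ratio ||u||_L² / ||u'||_L² = sqrt(14)/28.
Sharp Poincaré constant on H^1_0(0, 1/2) is C_P = L/π = 1/(2*π), achieved by sin(2*π·x).
A polynomial bump cannot attain the sharp Poincaré constant (only the first sine eigenfunction does), so the ratio is strictly less than C_P, consistent with ||u||_L² ≤ C_P ||u'||_L².


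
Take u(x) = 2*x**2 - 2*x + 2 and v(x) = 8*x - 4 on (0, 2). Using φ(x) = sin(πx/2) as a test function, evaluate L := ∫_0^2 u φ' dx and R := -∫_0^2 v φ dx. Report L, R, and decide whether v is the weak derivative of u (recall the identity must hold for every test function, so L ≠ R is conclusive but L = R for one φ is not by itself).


LHS = -8/π, RHS = -16/π. No, v is not the weak derivative of u.

u(x) = 2*x**2 - 2*x + 2, classical derivative u'(x) = 4*x - 2.
φ(x) = sin(πx/2), so φ'(x) = π*cos(π*x/2)/2.
Note φ(0) = φ(2) = 0, so the boundary term u·φ vanishes.
LHS = ∫_0^2 u(x) φ'(x) dx = ∫_0^2 (π*x^2*cos(π*x/2) - π*x*cos(π*x/2) + π*cos(π*x/2)) dx. Term by term:
  ∫_0^2 π*cos(π*x/2) dx = 0;  ∫_0^2 π*x^2*cos(π*x/2) dx = -16/π;  ∫_0^2 -π*x*cos(π*x/2) dx = 8/π.
Sum: 0 − 16/π + 8/π = -8/π.
So LHS = -8/π.
∫_0^2 v(x) φ(x) dx = ∫_0^2 (8*x*sin(π*x/2) - 4*sin(π*x/2)) dx. Term by term:
  ∫_0^2 -4*sin(π*x/2) dx = -16/π;  ∫_0^2 8*x*sin(π*x/2) dx = 32/π.
Sum: -16/π + 32/π = 16/π.
So RHS = -∫_0^2 v(x) φ(x) dx = -16/π.
LHS − RHS = 8/π ≠ 0, so the identity fails.
(For a valid weak derivative the identity must hold for EVERY test function, in particular this one. The failure shows v is NOT the weak derivative of u.)
Correct weak derivative would be u'(x) = 4*x - 2.


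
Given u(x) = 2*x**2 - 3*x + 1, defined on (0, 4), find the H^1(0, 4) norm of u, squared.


||u||_{H^1}^2 = 7048/15

The H^1 norm (squared) on an interval (0, L) is
  ||u||_{H^1}^2 = ∫_0^L u(x)^2 dx + ∫_0^L u'(x)^2 dx.
Compute u'(x) = 4*x - 3.
Then u(x)^2 = 4*x**4 - 12*x**3 + 13*x**2 - 6*x + 1 and u'(x)^2 = 16*x**2 - 24*x + 9.
Integrate each monomial from 0 to 4 using ∫_0^4 c·x^n dx = c·4^(n+1)/(n+1):
  ∫_0^4 u(x)^2 dx = ∫_0^4 (4*x^4 - 12*x^3 + 13*x^2 - 6*x + 1) dx. Term by term:
    ∫_0^4 4*x^4 dx = 4096/5;  ∫_0^4 -12*x^3 dx = -768;  ∫_0^4 13*x^2 dx = 832/3;
    ∫_0^4 -6*x dx = -48;  ∫_0^4 1 dx = 4.
  Sum: 4096/5 − 768 + 832/3 − 48 + 4 = 4268/15.
  ∫_0^4 u'(x)^2 dx = ∫_0^4 (16*x^2 - 24*x + 9) dx. Term by term:
    ∫_0^4 16*x^2 dx = 1024/3;  ∫_0^4 -24*x dx = -192;  ∫_0^4 9 dx = 36.
  Sum: 1024/3 − 192 + 36 = 556/3.
Adding: ||u||_{H^1}^2 = 4268/15 + 556/3 = 7048/15.


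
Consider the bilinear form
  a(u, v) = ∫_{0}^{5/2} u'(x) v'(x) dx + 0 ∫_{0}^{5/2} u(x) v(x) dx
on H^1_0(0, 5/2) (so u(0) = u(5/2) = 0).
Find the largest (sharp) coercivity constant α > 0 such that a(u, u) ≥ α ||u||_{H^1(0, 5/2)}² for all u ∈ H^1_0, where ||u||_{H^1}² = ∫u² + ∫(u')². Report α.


α = 4*π^2/(25 + 4*π^2)

Coercivity of a(·,·) on H^1_0(0, 5/2) means a(u, u) ≥ α ||u||_{H^1}² for every u ∈ H^1_0.
The interval has length L = 5/2, and Poincaré/coercivity depend only on L. Here a(u, u) = ∫(u')² + (0)·∫u².
Here c = 0, so a(u,u) = ∫(u')² alone. The condition a(u,u) ≥ α||u||_{H^1}² reads (1−α)∫(u')² ≥ (α−c)∫u². Any admissible α is ≤ 1 (rapidly oscillating u have ∫u²/∫(u')² → 0), and α = 1 would force 0 ≥ (1−c)∫u², impossible since c < 1; so 1−α > 0. By the sharp Poincaré inequality on H^1_0 of an interval of length L, ∫(u')² ≥ (π/L)²∫u² with equality for the first sine mode sin(π(x−x₀)/L) (x₀ the left endpoint), so the inequality holds for all u iff (1−α)(π/L)² ≥ α − c, i.e. α ≤ ((π/L)² + c)/((π/L)² + 1) = (1 + c(L/π)²)/(1 + (L/π)²). (Direct route, valid since c ≤ 0: Poincaré gives c∫u² ≥ c(L/π)²∫(u')², so a(u,u) ≥ (1 + c(L/π)²)∫(u')², while ||u||_{H^1}² ≤ (1 + (L/π)²)∫(u')²; dividing yields the same α.) With (π/L)² = 4*π^2/25 and c = 0, the largest admissible constant is α = ((π/L)² + c)/((π/L)² + 1).
Simplifying, α = 4*π^2/(25 + 4*π^2).


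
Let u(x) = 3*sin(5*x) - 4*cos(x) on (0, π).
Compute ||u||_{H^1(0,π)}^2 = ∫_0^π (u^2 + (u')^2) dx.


||u||_{H^1(0,π)}^2 = 133*π

u'(x) = 4*sin(x) + 15*cos(5*x).
Expand u² and (u')² and integrate term by term on (0, π), using: for integers n ≥ 1, ∫_0^π sin²(nx) dx = ∫_0^π cos²(nx) dx = π/2; for n ≠ n', ∫_0^π sin(nx)sin(n'x) dx = ∫_0^π cos(nx)cos(n'x) dx = 0; and by product-to-sum, ∫_0^π sin(nx)cos(n'x) dx = ½∫_0^π [sin((n+n')x) + sin((n−n')x)] dx, which is 0 when n+n' is even and 2n/(n²−n'²) when n+n' is odd (it need not vanish on (0, π)).
  u² squared terms: (-4)²·∫cos(x)² dx = 16·π/2 = 8*π;  (3)²·∫sin(5x)² dx = 9·π/2 = 9*π/2.
  u² cross terms: 2·(-4)·(3)·∫cos(x)·sin(5x) dx = -24·(0) = 0.
  So ∫_0^π u² dx = 8*π + 9*π/2 + 0 = 25*π/2.
  (u')² squared terms: (4)²·∫sin(x)² dx = 16·π/2 = 8*π;  (15)²·∫cos(5x)² dx = 225·π/2 = 225*π/2.
  (u')² cross terms: 2·(4)·(15)·∫sin(x)·cos(5x) dx = 120·(0) = 0.
  So ∫_0^π (u')² dx = 8*π + 225*π/2 + 0 = 241*π/2.
||u||_{H^1}^2 = (25*π/2) + (241*π/2) = 133*π.


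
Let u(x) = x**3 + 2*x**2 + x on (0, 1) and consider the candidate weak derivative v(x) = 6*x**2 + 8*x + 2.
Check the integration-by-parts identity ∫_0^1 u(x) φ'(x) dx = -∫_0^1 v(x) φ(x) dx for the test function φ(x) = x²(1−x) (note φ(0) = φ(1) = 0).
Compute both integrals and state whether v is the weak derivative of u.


LHS = -23/60, RHS = -23/30. No, v is not the weak derivative of u.

u(x) = x**3 + 2*x**2 + x, classical derivative u'(x) = 3*x**2 + 4*x + 1.
φ(x) = x²(1−x), so φ'(x) = x*(2 - 3*x).
Note φ(0) = φ(1) = 0, so the boundary term u·φ vanishes.
LHS = ∫_0^1 u(x) φ'(x) dx = ∫_0^1 (-3*x^5 - 4*x^4 + x^3 + 2*x^2) dx. Term by term:
  ∫_0^1 -3*x^5 dx = -1/2;  ∫_0^1 -4*x^4 dx = -4/5;  ∫_0^1 x^3 dx = 1/4;
  ∫_0^1 2*x^2 dx = 2/3.
Sum: -1/2 − 4/5 + 1/4 + 2/3 = -23/60.
So LHS = -23/60.
∫_0^1 v(x) φ(x) dx = ∫_0^1 (-6*x^5 - 2*x^4 + 6*x^3 + 2*x^2) dx. Term by term:
  ∫_0^1 -6*x^5 dx = -1;  ∫_0^1 -2*x^4 dx = -2/5;  ∫_0^1 6*x^3 dx = 3/2;
  ∫_0^1 2*x^2 dx = 2/3.
Sum: -1 − 2/5 + 3/2 + 2/3 = 23/30.
So RHS = -∫_0^1 v(x) φ(x) dx = -23/30.
LHS − RHS = 23/60 ≠ 0, so the identity fails.
(For a valid weak derivative the identity must hold for EVERY test function, in particular this one. The failure shows v is NOT the weak derivative of u.)
Correct weak derivative would be u'(x) = 3*x**2 + 4*x + 1.


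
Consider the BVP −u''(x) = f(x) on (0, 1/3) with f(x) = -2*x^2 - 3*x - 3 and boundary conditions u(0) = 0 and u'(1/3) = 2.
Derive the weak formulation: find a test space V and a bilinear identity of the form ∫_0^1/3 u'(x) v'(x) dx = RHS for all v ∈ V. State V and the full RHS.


V = {v ∈ H^1(0, 1/3) : v(0) = 0} (test functions vanish at x = 0 where u is specified); weak form: ∫_0^1/3 u'v' dx = ∫_0^1/3 (-2*x^2 - 3*x - 3) v dx + 2·v(1/3) for all v ∈ V.

Multiply both sides by a test function v and integrate from 0 to 1/3:
  ∫_0^1/3 −u''(x) v(x) dx = ∫_0^1/3 f(x) v(x) dx.
Integrate the LHS by parts once:
  ∫_0^1/3 −u'' v dx = −[u'(x) v(x)]_0^1/3 + ∫_0^1/3 u'(x) v'(x) dx.
Thus ∫_0^1/3 u'(x) v'(x) dx = ∫_0^1/3 f(x) v(x) dx + [u'(x) v(x)]_0^1/3.
Choose V so that boundary terms are either known or forced to vanish.
Mixed BC: u(0) = 0 (Dirichlet) and u'(1/3) = 2 (Neumann). Define V = {v ∈ H^1(0, 1/3) : v(0) = 0}. Then [u' v]_0^1/3 = u'(1/3)·v(1/3) − u'(0)·0 = 2·v(1/3).
Weak formulation: find u (satisfying any essential BC) such that ∫_0^1/3 u'(x) v'(x) dx = ∫_0^1/3 f v dx + 2·v(1/3) for all v ∈ V (Dirichlet at 0 absorbed into V; Neumann datum at x = 1/3 contributes the boundary term).
Substituting f(x) = -2*x^2 - 3*x - 3, the right-hand side is ∫_0^1/3 (-2*x^2 - 3*x - 3) v dx + 2·v(1/3).


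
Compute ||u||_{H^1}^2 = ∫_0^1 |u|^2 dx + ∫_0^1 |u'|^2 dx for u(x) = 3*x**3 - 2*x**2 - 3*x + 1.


||u||_{H^1}^2 = 503/70

The H^1 norm (squared) on an interval (0, L) is
  ||u||_{H^1}^2 = ∫_0^L u(x)^2 dx + ∫_0^L u'(x)^2 dx.
Compute u'(x) = 9*x**2 - 4*x - 3.
Then u(x)^2 = 9*x**6 - 12*x**5 - 14*x**4 + 18*x**3 + 5*x**2 - 6*x + 1 and u'(x)^2 = 81*x**4 - 72*x**3 - 38*x**2 + 24*x + 9.
Integrate each monomial from 0 to 1 using ∫_0^1 c·x^n dx = c·1^(n+1)/(n+1):
  ∫_0^1 u(x)^2 dx = ∫_0^1 (9*x^6 - 12*x^5 - 14*x^4 + 18*x^3 + 5*x^2 - 6*x + 1) dx. Term by term:
    ∫_0^1 9*x^6 dx = 9/7;  ∫_0^1 -12*x^5 dx = -2;  ∫_0^1 -14*x^4 dx = -14/5;
    ∫_0^1 18*x^3 dx = 9/2;  ∫_0^1 5*x^2 dx = 5/3;  ∫_0^1 -6*x dx = -3;
    ∫_0^1 1 dx = 1.
  Sum: 9/7 − 2 − 14/5 + 9/2 + 5/3 − 3 + 1 = 137/210.
  ∫_0^1 u'(x)^2 dx = ∫_0^1 (81*x^4 - 72*x^3 - 38*x^2 + 24*x + 9) dx. Term by term:
    ∫_0^1 81*x^4 dx = 81/5;  ∫_0^1 -72*x^3 dx = -18;  ∫_0^1 -38*x^2 dx = -38/3;
    ∫_0^1 24*x dx = 12;  ∫_0^1 9 dx = 9.
  Sum: 81/5 − 18 − 38/3 + 12 + 9 = 98/15.
Adding: ||u||_{H^1}^2 = 137/210 + 98/15 = 503/70.


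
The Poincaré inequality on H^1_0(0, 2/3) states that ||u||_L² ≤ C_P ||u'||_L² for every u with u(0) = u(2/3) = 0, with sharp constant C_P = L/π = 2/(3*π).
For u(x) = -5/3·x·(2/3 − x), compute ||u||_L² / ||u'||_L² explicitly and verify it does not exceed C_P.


||u||_L² / ||u'||_L² = sqrt(10)/15 < C_P = 2/(3*π).

u(x) = -5/3·x·(2/3 − x), so u'(x) = 10*x/3 - 10/9.
u(x) = -5/3·x·(2/3 − x) vanishes at x = 0 and x = 2/3, so u ∈ H^1_0(0, 2/3). Differentiate via the product rule and integrate the resulting polynomials term by term.
  ∫_0^2/3 u² dx = ∫_0^2/3 (25*x^4/9 - 100*x^3/27 + 100*x^2/81) dx. Term by term:
    ∫_0^2/3 25*x^4/9 dx = 160/2187;  ∫_0^2/3 -100*x^3/27 dx = -400/2187;  ∫_0^2/3 100*x^2/81 dx = 800/6561.
  Sum: 160/2187 − 400/2187 + 800/6561 = 80/6561.
  ∫_0^2/3 (u')² dx = ∫_0^2/3 (100*x^2/9 - 200*x/27 + 100/81) dx. Term by term:
    ∫_0^2/3 100*x^2/9 dx = 800/729;  ∫_0^2/3 -200*x/27 dx = -400/243;  ∫_0^2/3 100/81 dx = 200/243.
  Sum: 800/729 − 400/243 + 200/243 = 200/729.
∫_0^2/3 u² dx = 80/6561, so ||u||_L² = 4*sqrt(5)/81.
∫_0^2/3 (u')² dx = 200/729, so ||u'||_L² = 10*sqrt(2)/27.
Ratio ||u||_L² / ||u'||_L² = sqrt(10)/15.
Sharp Poincaré constant on H^1_0(0, 2/3) is C_P = L/π = 2/(3*π), achieved by sin(3*π/2·x).
A polynomial bump cannot attain the sharp Poincaré constant (only the first sine eigenfunction does), so the ratio is strictly less than C_P, consistent with ||u||_L² ≤ C_P ||u'||_L².
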